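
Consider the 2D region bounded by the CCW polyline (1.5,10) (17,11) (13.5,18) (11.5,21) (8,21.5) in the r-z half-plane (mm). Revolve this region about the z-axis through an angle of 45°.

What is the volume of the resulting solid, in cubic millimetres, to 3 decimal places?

Volume = 769.101 mm³

Profile (r,z), 5 vertices: (1.5,10) (17,11) (13.5,18) (11.5,21) (8,21.5)
edge 0: (1.5,10)→(17,11)  cross = 1.5·11 − 17·10 = -153.5000; (r_i+r_j)·cross = 18.5·-153.5000 = -2839.7500
edge 1: (17,11)→(13.5,18)  cross = 17·18 − 13.5·11 = 157.5000; (r_i+r_j)·cross = 30.5·157.5000 = 4803.7500
edge 2: (13.5,18)→(11.5,21)  cross = 13.5·21 − 11.5·18 = 76.5000; (r_i+r_j)·cross = 25·76.5000 = 1912.5000
edge 3: (11.5,21)→(8,21.5)  cross = 11.5·21.5 − 8·21 = 79.2500; (r_i+r_j)·cross = 19.5·79.2500 = 1545.3750
edge 4: (8,21.5)→(1.5,10)  cross = 8·10 − 1.5·21.5 = 47.7500; (r_i+r_j)·cross = 9.5·47.7500 = 453.6250
Σcross = 207.5000 → A = |Σcross|/2 = 103.7500 mm²
Σ(r_i+r_j)·cross = 5875.5000 → first moment M = |Σ|/6 = 979.2500
R_c = M/A = 979.2500/103.7500 = 9.4386 mm
θ = 45° = 0.785398 rad
V = θ·R_c·A = 0.785398·9.4386·103.7500 = 769.101 mm³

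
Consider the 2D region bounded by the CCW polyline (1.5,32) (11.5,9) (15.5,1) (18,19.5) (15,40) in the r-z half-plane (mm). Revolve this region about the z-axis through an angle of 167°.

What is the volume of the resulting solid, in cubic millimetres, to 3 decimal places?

Profile (r,z), 5 vertices: (1.5,32) (11.5,9) (15.5,1) (18,19.5) (15,40)
edge 0: (1.5,32)→(11.5,9)  cross = 1.5·9 − 11.5·32 = -354.5000; (r_i+r_j)·cross = 13·-354.5000 = -4608.5000
edge 1: (11.5,9)→(15.5,1)  cross = 11.5·1 − 15.5·9 = -128.0000; (r_i+r_j)·cross = 27·-128.0000 = -3456.0000
edge 2: (15.5,1)→(18,19.5)  cross = 15.5·19.5 − 18·1 = 284.2500; (r_i+r_j)·cross = 33.5·284.2500 = 9522.3750
edge 3: (18,19.5)→(15,40)  cross = 18·40 − 15·19.5 = 427.5000; (r_i+r_j)·cross = 33·427.5000 = 14107.5000
edge 4: (15,40)→(1.5,32)  cross = 15·32 − 1.5·40 = 420.0000; (r_i+r_j)·cross = 16.5·420.0000 = 6930.0000
Σcross = 649.2500 → A = |Σcross|/2 = 324.6250 mm²
Σ(r_i+r_j)·cross = 22495.3750 → first moment M = |Σ|/6 = 3749.2292
R_c = M/A = 3749.2292/324.6250 = 11.5494 mm
θ = 167° = 2.914700 rad
V = θ·R_c·A = 2.914700·11.5494·324.6250 = 10927.878 mm³

Volume = 10927.878 mm³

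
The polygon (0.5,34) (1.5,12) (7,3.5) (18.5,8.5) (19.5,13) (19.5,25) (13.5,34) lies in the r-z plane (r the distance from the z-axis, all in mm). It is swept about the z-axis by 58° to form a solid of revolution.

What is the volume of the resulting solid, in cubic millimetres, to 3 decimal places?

Volume = 4724.488 mm³

Profile (r,z), 7 vertices: (0.5,34) (1.5,12) (7,3.5) (18.5,8.5) (19.5,13) (19.5,25) (13.5,34)
edge 0: (0.5,34)→(1.5,12)  cross = 0.5·12 − 1.5·34 = -45.0000; (r_i+r_j)·cross = 2·-45.0000 = -90.0000
edge 1: (1.5,12)→(7,3.5)  cross = 1.5·3.5 − 7·12 = -78.7500; (r_i+r_j)·cross = 8.5·-78.7500 = -669.3750
edge 2: (7,3.5)→(18.5,8.5)  cross = 7·8.5 − 18.5·3.5 = -5.2500; (r_i+r_j)·cross = 25.5·-5.2500 = -133.8750
edge 3: (18.5,8.5)→(19.5,13)  cross = 18.5·13 − 19.5·8.5 = 74.7500; (r_i+r_j)·cross = 38·74.7500 = 2840.5000
edge 4: (19.5,13)→(19.5,25)  cross = 19.5·25 − 19.5·13 = 234.0000; (r_i+r_j)·cross = 39·234.0000 = 9126.0000
edge 5: (19.5,25)→(13.5,34)  cross = 19.5·34 − 13.5·25 = 325.5000; (r_i+r_j)·cross = 33·325.5000 = 10741.5000
edge 6: (13.5,34)→(0.5,34)  cross = 13.5·34 − 0.5·34 = 442.0000; (r_i+r_j)·cross = 14·442.0000 = 6188.0000
Σcross = 947.2500 → A = |Σcross|/2 = 473.6250 mm²
Σ(r_i+r_j)·cross = 28002.7500 → first moment M = |Σ|/6 = 4667.1250
R_c = M/A = 4667.1250/473.6250 = 9.8541 mm
θ = 58° = 1.012291 rad
V = θ·R_c·A = 1.012291·9.8541·473.6250 = 4724.488 mm³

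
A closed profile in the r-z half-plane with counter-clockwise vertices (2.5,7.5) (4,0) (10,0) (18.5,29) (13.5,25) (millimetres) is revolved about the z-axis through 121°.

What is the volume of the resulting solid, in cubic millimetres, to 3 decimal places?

Profile (r,z), 5 vertices: (2.5,7.5) (4,0) (10,0) (18.5,29) (13.5,25)
edge 0: (2.5,7.5)→(4,0)  cross = 2.5·0 − 4·7.5 = -30.0000; (r_i+r_j)·cross = 6.5·-30.0000 = -195.0000
edge 1: (4,0)→(10,0)  cross = 4·0 − 10·0 = 0.0000; (r_i+r_j)·cross = 14·0.0000 = 0.0000
edge 2: (10,0)→(18.5,29)  cross = 10·29 − 18.5·0 = 290.0000; (r_i+r_j)·cross = 28.5·290.0000 = 8265.0000
edge 3: (18.5,29)→(13.5,25)  cross = 18.5·25 − 13.5·29 = 71.0000; (r_i+r_j)·cross = 32·71.0000 = 2272.0000
edge 4: (13.5,25)→(2.5,7.5)  cross = 13.5·7.5 − 2.5·25 = 38.7500; (r_i+r_j)·cross = 16·38.7500 = 620.0000
Σcross = 369.7500 → A = |Σcross|/2 = 184.8750 mm²
Σ(r_i+r_j)·cross = 10962.0000 → first moment M = |Σ|/6 = 1827.0000
R_c = M/A = 1827.0000/184.8750 = 9.8824 mm
θ = 121° = 2.111848 rad
V = θ·R_c·A = 2.111848·9.8824·184.8750 = 3858.347 mm³

Volume = 3858.347 mm³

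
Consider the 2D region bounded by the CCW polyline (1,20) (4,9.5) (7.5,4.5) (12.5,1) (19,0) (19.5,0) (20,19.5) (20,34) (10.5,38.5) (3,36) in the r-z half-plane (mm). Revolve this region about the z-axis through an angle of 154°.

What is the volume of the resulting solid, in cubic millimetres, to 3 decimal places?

Profile (r,z), 10 vertices: (1,20) (4,9.5) (7.5,4.5) (12.5,1) (19,0) (19.5,0) (20,19.5) (20,34) (10.5,38.5) (3,36)
edge 0: (1,20)→(4,9.5)  cross = 1·9.5 − 4·20 = -70.5000; (r_i+r_j)·cross = 5·-70.5000 = -352.5000
edge 1: (4,9.5)→(7.5,4.5)  cross = 4·4.5 − 7.5·9.5 = -53.2500; (r_i+r_j)·cross = 11.5·-53.2500 = -612.3750
edge 2: (7.5,4.5)→(12.5,1)  cross = 7.5·1 − 12.5·4.5 = -48.7500; (r_i+r_j)·cross = 20·-48.7500 = -975.0000
edge 3: (12.5,1)→(19,0)  cross = 12.5·0 − 19·1 = -19.0000; (r_i+r_j)·cross = 31.5·-19.0000 = -598.5000
edge 4: (19,0)→(19.5,0)  cross = 19·0 − 19.5·0 = 0.0000; (r_i+r_j)·cross = 38.5·0.0000 = 0.0000
edge 5: (19.5,0)→(20,19.5)  cross = 19.5·19.5 − 20·0 = 380.2500; (r_i+r_j)·cross = 39.5·380.2500 = 15019.8750
edge 6: (20,19.5)→(20,34)  cross = 20·34 − 20·19.5 = 290.0000; (r_i+r_j)·cross = 40·290.0000 = 11600.0000
edge 7: (20,34)→(10.5,38.5)  cross = 20·38.5 − 10.5·34 = 413.0000; (r_i+r_j)·cross = 30.5·413.0000 = 12596.5000
edge 8: (10.5,38.5)→(3,36)  cross = 10.5·36 − 3·38.5 = 262.5000; (r_i+r_j)·cross = 13.5·262.5000 = 3543.7500
edge 9: (3,36)→(1,20)  cross = 3·20 − 1·36 = 24.0000; (r_i+r_j)·cross = 4·24.0000 = 96.0000
Σcross = 1178.2500 → A = |Σcross|/2 = 589.1250 mm²
Σ(r_i+r_j)·cross = 40317.7500 → first moment M = |Σ|/6 = 6719.6250
R_c = M/A = 6719.6250/589.1250 = 11.4061 mm
θ = 154° = 2.687807 rad
V = θ·R_c·A = 2.687807·11.4061·589.1250 = 18061.055 mm³

Volume = 18061.055 mm³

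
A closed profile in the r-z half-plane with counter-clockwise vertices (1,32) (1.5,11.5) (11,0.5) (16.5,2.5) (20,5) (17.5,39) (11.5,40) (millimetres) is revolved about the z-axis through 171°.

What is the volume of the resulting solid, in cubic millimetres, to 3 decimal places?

Volume = 18610.801 mm³

Profile (r,z), 7 vertices: (1,32) (1.5,11.5) (11,0.5) (16.5,2.5) (20,5) (17.5,39) (11.5,40)
edge 0: (1,32)→(1.5,11.5)  cross = 1·11.5 − 1.5·32 = -36.5000; (r_i+r_j)·cross = 2.5·-36.5000 = -91.2500
edge 1: (1.5,11.5)→(11,0.5)  cross = 1.5·0.5 − 11·11.5 = -125.7500; (r_i+r_j)·cross = 12.5·-125.7500 = -1571.8750
edge 2: (11,0.5)→(16.5,2.5)  cross = 11·2.5 − 16.5·0.5 = 19.2500; (r_i+r_j)·cross = 27.5·19.2500 = 529.3750
edge 3: (16.5,2.5)→(20,5)  cross = 16.5·5 − 20·2.5 = 32.5000; (r_i+r_j)·cross = 36.5·32.5000 = 1186.2500
edge 4: (20,5)→(17.5,39)  cross = 20·39 − 17.5·5 = 692.5000; (r_i+r_j)·cross = 37.5·692.5000 = 25968.7500
edge 5: (17.5,39)→(11.5,40)  cross = 17.5·40 − 11.5·39 = 251.5000; (r_i+r_j)·cross = 29·251.5000 = 7293.5000
edge 6: (11.5,40)→(1,32)  cross = 11.5·32 − 1·40 = 328.0000; (r_i+r_j)·cross = 12.5·328.0000 = 4100.0000
Σcross = 1161.5000 → A = |Σcross|/2 = 580.7500 mm²
Σ(r_i+r_j)·cross = 37414.7500 → first moment M = |Σ|/6 = 6235.7917
R_c = M/A = 6235.7917/580.7500 = 10.7375 mm
θ = 171° = 2.984513 rad
V = θ·R_c·A = 2.984513·10.7375·580.7500 = 18610.801 mm³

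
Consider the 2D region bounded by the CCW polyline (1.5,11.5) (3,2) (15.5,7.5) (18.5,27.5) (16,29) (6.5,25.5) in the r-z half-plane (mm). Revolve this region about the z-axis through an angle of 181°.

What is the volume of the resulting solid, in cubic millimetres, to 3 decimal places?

Volume = 9496.092 mm³

Profile (r,z), 6 vertices: (1.5,11.5) (3,2) (15.5,7.5) (18.5,27.5) (16,29) (6.5,25.5)
edge 0: (1.5,11.5)→(3,2)  cross = 1.5·2 − 3·11.5 = -31.5000; (r_i+r_j)·cross = 4.5·-31.5000 = -141.7500
edge 1: (3,2)→(15.5,7.5)  cross = 3·7.5 − 15.5·2 = -8.5000; (r_i+r_j)·cross = 18.5·-8.5000 = -157.2500
edge 2: (15.5,7.5)→(18.5,27.5)  cross = 15.5·27.5 − 18.5·7.5 = 287.5000; (r_i+r_j)·cross = 34·287.5000 = 9775.0000
edge 3: (18.5,27.5)→(16,29)  cross = 18.5·29 − 16·27.5 = 96.5000; (r_i+r_j)·cross = 34.5·96.5000 = 3329.2500
edge 4: (16,29)→(6.5,25.5)  cross = 16·25.5 − 6.5·29 = 219.5000; (r_i+r_j)·cross = 22.5·219.5000 = 4938.7500
edge 5: (6.5,25.5)→(1.5,11.5)  cross = 6.5·11.5 − 1.5·25.5 = 36.5000; (r_i+r_j)·cross = 8·36.5000 = 292.0000
Σcross = 600.0000 → A = |Σcross|/2 = 300.0000 mm²
Σ(r_i+r_j)·cross = 18036.0000 → first moment M = |Σ|/6 = 3006.0000
R_c = M/A = 3006.0000/300.0000 = 10.0200 mm
θ = 181° = 3.159046 rad
V = θ·R_c·A = 3.159046·10.0200·300.0000 = 9496.092 mm³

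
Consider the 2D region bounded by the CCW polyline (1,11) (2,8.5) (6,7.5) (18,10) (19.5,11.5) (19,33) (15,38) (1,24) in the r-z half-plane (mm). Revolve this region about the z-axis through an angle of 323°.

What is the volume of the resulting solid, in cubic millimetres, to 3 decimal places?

Profile (r,z), 8 vertices: (1,11) (2,8.5) (6,7.5) (18,10) (19.5,11.5) (19,33) (15,38) (1,24)
edge 0: (1,11)→(2,8.5)  cross = 1·8.5 − 2·11 = -13.5000; (r_i+r_j)·cross = 3·-13.5000 = -40.5000
edge 1: (2,8.5)→(6,7.5)  cross = 2·7.5 − 6·8.5 = -36.0000; (r_i+r_j)·cross = 8·-36.0000 = -288.0000
edge 2: (6,7.5)→(18,10)  cross = 6·10 − 18·7.5 = -75.0000; (r_i+r_j)·cross = 24·-75.0000 = -1800.0000
edge 3: (18,10)→(19.5,11.5)  cross = 18·11.5 − 19.5·10 = 12.0000; (r_i+r_j)·cross = 37.5·12.0000 = 450.0000
edge 4: (19.5,11.5)→(19,33)  cross = 19.5·33 − 19·11.5 = 425.0000; (r_i+r_j)·cross = 38.5·425.0000 = 16362.5000
edge 5: (19,33)→(15,38)  cross = 19·38 − 15·33 = 227.0000; (r_i+r_j)·cross = 34·227.0000 = 7718.0000
edge 6: (15,38)→(1,24)  cross = 15·24 − 1·38 = 322.0000; (r_i+r_j)·cross = 16·322.0000 = 5152.0000
edge 7: (1,24)→(1,11)  cross = 1·11 − 1·24 = -13.0000; (r_i+r_j)·cross = 2·-13.0000 = -26.0000
Σcross = 848.5000 → A = |Σcross|/2 = 424.2500 mm²
Σ(r_i+r_j)·cross = 27528.0000 → first moment M = |Σ|/6 = 4588.0000
R_c = M/A = 4588.0000/424.2500 = 10.8144 mm
θ = 323° = 5.637413 rad
V = θ·R_c·A = 5.637413·10.8144·424.2500 = 25864.453 mm³

Volume = 25864.453 mm³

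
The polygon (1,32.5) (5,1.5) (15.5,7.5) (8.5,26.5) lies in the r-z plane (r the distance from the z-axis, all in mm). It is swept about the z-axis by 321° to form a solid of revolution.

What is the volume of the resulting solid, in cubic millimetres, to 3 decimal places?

Volume = 9362.489 mm³

Profile (r,z), 4 vertices: (1,32.5) (5,1.5) (15.5,7.5) (8.5,26.5)
edge 0: (1,32.5)→(5,1.5)  cross = 1·1.5 − 5·32.5 = -161.0000; (r_i+r_j)·cross = 6·-161.0000 = -966.0000
edge 1: (5,1.5)→(15.5,7.5)  cross = 5·7.5 − 15.5·1.5 = 14.2500; (r_i+r_j)·cross = 20.5·14.2500 = 292.1250
edge 2: (15.5,7.5)→(8.5,26.5)  cross = 15.5·26.5 − 8.5·7.5 = 347.0000; (r_i+r_j)·cross = 24·347.0000 = 8328.0000
edge 3: (8.5,26.5)→(1,32.5)  cross = 8.5·32.5 − 1·26.5 = 249.7500; (r_i+r_j)·cross = 9.5·249.7500 = 2372.6250
Σcross = 450.0000 → A = |Σcross|/2 = 225.0000 mm²
Σ(r_i+r_j)·cross = 10026.7500 → first moment M = |Σ|/6 = 1671.1250
R_c = M/A = 1671.1250/225.0000 = 7.4272 mm
θ = 321° = 5.602507 rad
V = θ·R_c·A = 5.602507·7.4272·225.0000 = 9362.489 mm³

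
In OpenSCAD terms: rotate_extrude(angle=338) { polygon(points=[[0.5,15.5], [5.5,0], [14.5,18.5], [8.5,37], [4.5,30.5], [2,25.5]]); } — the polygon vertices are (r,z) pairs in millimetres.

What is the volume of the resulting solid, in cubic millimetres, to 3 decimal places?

Profile (r,z), 6 vertices: (0.5,15.5) (5.5,0) (14.5,18.5) (8.5,37) (4.5,30.5) (2,25.5)
edge 0: (0.5,15.5)→(5.5,0)  cross = 0.5·0 − 5.5·15.5 = -85.2500; (r_i+r_j)·cross = 6·-85.2500 = -511.5000
edge 1: (5.5,0)→(14.5,18.5)  cross = 5.5·18.5 − 14.5·0 = 101.7500; (r_i+r_j)·cross = 20·101.7500 = 2035.0000
edge 2: (14.5,18.5)→(8.5,37)  cross = 14.5·37 − 8.5·18.5 = 379.2500; (r_i+r_j)·cross = 23·379.2500 = 8722.7500
edge 3: (8.5,37)→(4.5,30.5)  cross = 8.5·30.5 − 4.5·37 = 92.7500; (r_i+r_j)·cross = 13·92.7500 = 1205.7500
edge 4: (4.5,30.5)→(2,25.5)  cross = 4.5·25.5 − 2·30.5 = 53.7500; (r_i+r_j)·cross = 6.5·53.7500 = 349.3750
edge 5: (2,25.5)→(0.5,15.5)  cross = 2·15.5 − 0.5·25.5 = 18.2500; (r_i+r_j)·cross = 2.5·18.2500 = 45.6250
Σcross = 560.5000 → A = |Σcross|/2 = 280.2500 mm²
Σ(r_i+r_j)·cross = 11847.0000 → first moment M = |Σ|/6 = 1974.5000
R_c = M/A = 1974.5000/280.2500 = 7.0455 mm
θ = 338° = 5.899213 rad
V = θ·R_c·A = 5.899213·7.0455·280.2500 = 11647.996 mm³

Volume = 11647.996 mm³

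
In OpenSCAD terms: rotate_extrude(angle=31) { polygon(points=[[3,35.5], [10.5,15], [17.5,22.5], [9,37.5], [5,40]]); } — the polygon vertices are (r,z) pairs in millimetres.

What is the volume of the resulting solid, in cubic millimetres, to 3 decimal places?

Volume = 878.285 mm³

Profile (r,z), 5 vertices: (3,35.5) (10.5,15) (17.5,22.5) (9,37.5) (5,40)
edge 0: (3,35.5)→(10.5,15)  cross = 3·15 − 10.5·35.5 = -327.7500; (r_i+r_j)·cross = 13.5·-327.7500 = -4424.6250
edge 1: (10.5,15)→(17.5,22.5)  cross = 10.5·22.5 − 17.5·15 = -26.2500; (r_i+r_j)·cross = 28·-26.2500 = -735.0000
edge 2: (17.5,22.5)→(9,37.5)  cross = 17.5·37.5 − 9·22.5 = 453.7500; (r_i+r_j)·cross = 26.5·453.7500 = 12024.3750
edge 3: (9,37.5)→(5,40)  cross = 9·40 − 5·37.5 = 172.5000; (r_i+r_j)·cross = 14·172.5000 = 2415.0000
edge 4: (5,40)→(3,35.5)  cross = 5·35.5 − 3·40 = 57.5000; (r_i+r_j)·cross = 8·57.5000 = 460.0000
Σcross = 329.7500 → A = |Σcross|/2 = 164.8750 mm²
Σ(r_i+r_j)·cross = 9739.7500 → first moment M = |Σ|/6 = 1623.2917
R_c = M/A = 1623.2917/164.8750 = 9.8456 mm
θ = 31° = 0.541052 rad
V = θ·R_c·A = 0.541052·9.8456·164.8750 = 878.285 mm³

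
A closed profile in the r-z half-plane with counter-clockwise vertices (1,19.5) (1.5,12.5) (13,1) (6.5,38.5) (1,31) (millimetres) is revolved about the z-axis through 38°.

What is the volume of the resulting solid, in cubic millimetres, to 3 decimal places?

Volume = 934.719 mm³

Profile (r,z), 5 vertices: (1,19.5) (1.5,12.5) (13,1) (6.5,38.5) (1,31)
edge 0: (1,19.5)→(1.5,12.5)  cross = 1·12.5 − 1.5·19.5 = -16.7500; (r_i+r_j)·cross = 2.5·-16.7500 = -41.8750
edge 1: (1.5,12.5)→(13,1)  cross = 1.5·1 − 13·12.5 = -161.0000; (r_i+r_j)·cross = 14.5·-161.0000 = -2334.5000
edge 2: (13,1)→(6.5,38.5)  cross = 13·38.5 − 6.5·1 = 494.0000; (r_i+r_j)·cross = 19.5·494.0000 = 9633.0000
edge 3: (6.5,38.5)→(1,31)  cross = 6.5·31 − 1·38.5 = 163.0000; (r_i+r_j)·cross = 7.5·163.0000 = 1222.5000
edge 4: (1,31)→(1,19.5)  cross = 1·19.5 − 1·31 = -11.5000; (r_i+r_j)·cross = 2·-11.5000 = -23.0000
Σcross = 467.7500 → A = |Σcross|/2 = 233.8750 mm²
Σ(r_i+r_j)·cross = 8456.1250 → first moment M = |Σ|/6 = 1409.3542
R_c = M/A = 1409.3542/233.8750 = 6.0261 mm
θ = 38° = 0.663225 rad
V = θ·R_c·A = 0.663225·6.0261·233.8750 = 934.719 mm³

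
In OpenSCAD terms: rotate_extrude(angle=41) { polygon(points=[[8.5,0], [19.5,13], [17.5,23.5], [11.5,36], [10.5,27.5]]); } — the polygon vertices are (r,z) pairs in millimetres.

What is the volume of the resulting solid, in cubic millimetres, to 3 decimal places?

Volume = 1939.802 mm³

Profile (r,z), 5 vertices: (8.5,0) (19.5,13) (17.5,23.5) (11.5,36) (10.5,27.5)
edge 0: (8.5,0)→(19.5,13)  cross = 8.5·13 − 19.5·0 = 110.5000; (r_i+r_j)·cross = 28·110.5000 = 3094.0000
edge 1: (19.5,13)→(17.5,23.5)  cross = 19.5·23.5 − 17.5·13 = 230.7500; (r_i+r_j)·cross = 37·230.7500 = 8537.7500
edge 2: (17.5,23.5)→(11.5,36)  cross = 17.5·36 − 11.5·23.5 = 359.7500; (r_i+r_j)·cross = 29·359.7500 = 10432.7500
edge 3: (11.5,36)→(10.5,27.5)  cross = 11.5·27.5 − 10.5·36 = -61.7500; (r_i+r_j)·cross = 22·-61.7500 = -1358.5000
edge 4: (10.5,27.5)→(8.5,0)  cross = 10.5·0 − 8.5·27.5 = -233.7500; (r_i+r_j)·cross = 19·-233.7500 = -4441.2500
Σcross = 405.5000 → A = |Σcross|/2 = 202.7500 mm²
Σ(r_i+r_j)·cross = 16264.7500 → first moment M = |Σ|/6 = 2710.7917
R_c = M/A = 2710.7917/202.7500 = 13.3701 mm
θ = 41° = 0.715585 rad
V = θ·R_c·A = 0.715585·13.3701·202.7500 = 1939.802 mm³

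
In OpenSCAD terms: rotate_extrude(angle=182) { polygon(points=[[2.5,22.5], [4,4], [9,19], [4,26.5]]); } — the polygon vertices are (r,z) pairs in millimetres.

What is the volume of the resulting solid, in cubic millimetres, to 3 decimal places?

Profile (r,z), 4 vertices: (2.5,22.5) (4,4) (9,19) (4,26.5)
edge 0: (2.5,22.5)→(4,4)  cross = 2.5·4 − 4·22.5 = -80.0000; (r_i+r_j)·cross = 6.5·-80.0000 = -520.0000
edge 1: (4,4)→(9,19)  cross = 4·19 − 9·4 = 40.0000; (r_i+r_j)·cross = 13·40.0000 = 520.0000
edge 2: (9,19)→(4,26.5)  cross = 9·26.5 − 4·19 = 162.5000; (r_i+r_j)·cross = 13·162.5000 = 2112.5000
edge 3: (4,26.5)→(2.5,22.5)  cross = 4·22.5 − 2.5·26.5 = 23.7500; (r_i+r_j)·cross = 6.5·23.7500 = 154.3750
Σcross = 146.2500 → A = |Σcross|/2 = 73.1250 mm²
Σ(r_i+r_j)·cross = 2266.8750 → first moment M = |Σ|/6 = 377.8125
R_c = M/A = 377.8125/73.1250 = 5.1667 mm
θ = 182° = 3.176499 rad
V = θ·R_c·A = 3.176499·5.1667·73.1250 = 1200.121 mm³

Volume = 1200.121 mm³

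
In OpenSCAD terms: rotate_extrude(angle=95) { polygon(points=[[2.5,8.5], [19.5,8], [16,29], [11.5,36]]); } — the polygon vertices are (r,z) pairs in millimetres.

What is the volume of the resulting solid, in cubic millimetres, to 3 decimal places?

Volume = 5278.719 mm³

Profile (r,z), 4 vertices: (2.5,8.5) (19.5,8) (16,29) (11.5,36)
edge 0: (2.5,8.5)→(19.5,8)  cross = 2.5·8 − 19.5·8.5 = -145.7500; (r_i+r_j)·cross = 22·-145.7500 = -3206.5000
edge 1: (19.5,8)→(16,29)  cross = 19.5·29 − 16·8 = 437.5000; (r_i+r_j)·cross = 35.5·437.5000 = 15531.2500
edge 2: (16,29)→(11.5,36)  cross = 16·36 − 11.5·29 = 242.5000; (r_i+r_j)·cross = 27.5·242.5000 = 6668.7500
edge 3: (11.5,36)→(2.5,8.5)  cross = 11.5·8.5 − 2.5·36 = 7.7500; (r_i+r_j)·cross = 14·7.7500 = 108.5000
Σcross = 542.0000 → A = |Σcross|/2 = 271.0000 mm²
Σ(r_i+r_j)·cross = 19102.0000 → first moment M = |Σ|/6 = 3183.6667
R_c = M/A = 3183.6667/271.0000 = 11.7478 mm
θ = 95° = 1.658063 rad
V = θ·R_c·A = 1.658063·11.7478·271.0000 = 5278.719 mm³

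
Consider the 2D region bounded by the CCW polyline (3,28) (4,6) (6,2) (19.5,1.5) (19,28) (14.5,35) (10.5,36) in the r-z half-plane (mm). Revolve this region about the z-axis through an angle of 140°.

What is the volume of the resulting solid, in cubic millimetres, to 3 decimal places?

Profile (r,z), 7 vertices: (3,28) (4,6) (6,2) (19.5,1.5) (19,28) (14.5,35) (10.5,36)
edge 0: (3,28)→(4,6)  cross = 3·6 − 4·28 = -94.0000; (r_i+r_j)·cross = 7·-94.0000 = -658.0000
edge 1: (4,6)→(6,2)  cross = 4·2 − 6·6 = -28.0000; (r_i+r_j)·cross = 10·-28.0000 = -280.0000
edge 2: (6,2)→(19.5,1.5)  cross = 6·1.5 − 19.5·2 = -30.0000; (r_i+r_j)·cross = 25.5·-30.0000 = -765.0000
edge 3: (19.5,1.5)→(19,28)  cross = 19.5·28 − 19·1.5 = 517.5000; (r_i+r_j)·cross = 38.5·517.5000 = 19923.7500
edge 4: (19,28)→(14.5,35)  cross = 19·35 − 14.5·28 = 259.0000; (r_i+r_j)·cross = 33.5·259.0000 = 8676.5000
edge 5: (14.5,35)→(10.5,36)  cross = 14.5·36 − 10.5·35 = 154.5000; (r_i+r_j)·cross = 25·154.5000 = 3862.5000
edge 6: (10.5,36)→(3,28)  cross = 10.5·28 − 3·36 = 186.0000; (r_i+r_j)·cross = 13.5·186.0000 = 2511.0000
Σcross = 965.0000 → A = |Σcross|/2 = 482.5000 mm²
Σ(r_i+r_j)·cross = 33270.7500 → first moment M = |Σ|/6 = 5545.1250
R_c = M/A = 5545.1250/482.5000 = 11.4925 mm
θ = 140° = 2.443461 rad
V = θ·R_c·A = 2.443461·11.4925·482.5000 = 13549.296 mm³

Volume = 13549.296 mm³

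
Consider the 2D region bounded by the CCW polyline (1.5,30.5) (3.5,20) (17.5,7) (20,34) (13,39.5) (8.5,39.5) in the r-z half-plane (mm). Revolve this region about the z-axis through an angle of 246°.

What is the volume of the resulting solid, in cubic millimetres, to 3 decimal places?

Profile (r,z), 6 vertices: (1.5,30.5) (3.5,20) (17.5,7) (20,34) (13,39.5) (8.5,39.5)
edge 0: (1.5,30.5)→(3.5,20)  cross = 1.5·20 − 3.5·30.5 = -76.7500; (r_i+r_j)·cross = 5·-76.7500 = -383.7500
edge 1: (3.5,20)→(17.5,7)  cross = 3.5·7 − 17.5·20 = -325.5000; (r_i+r_j)·cross = 21·-325.5000 = -6835.5000
edge 2: (17.5,7)→(20,34)  cross = 17.5·34 − 20·7 = 455.0000; (r_i+r_j)·cross = 37.5·455.0000 = 17062.5000
edge 3: (20,34)→(13,39.5)  cross = 20·39.5 − 13·34 = 348.0000; (r_i+r_j)·cross = 33·348.0000 = 11484.0000
edge 4: (13,39.5)→(8.5,39.5)  cross = 13·39.5 − 8.5·39.5 = 177.7500; (r_i+r_j)·cross = 21.5·177.7500 = 3821.6250
edge 5: (8.5,39.5)→(1.5,30.5)  cross = 8.5·30.5 − 1.5·39.5 = 200.0000; (r_i+r_j)·cross = 10·200.0000 = 2000.0000
Σcross = 778.5000 → A = |Σcross|/2 = 389.2500 mm²
Σ(r_i+r_j)·cross = 27148.8750 → first moment M = |Σ|/6 = 4524.8125
R_c = M/A = 4524.8125/389.2500 = 11.6244 mm
θ = 246° = 4.293510 rad
V = θ·R_c·A = 4.293510·11.6244·389.2500 = 19427.328 mm³

Volume = 19427.328 mm³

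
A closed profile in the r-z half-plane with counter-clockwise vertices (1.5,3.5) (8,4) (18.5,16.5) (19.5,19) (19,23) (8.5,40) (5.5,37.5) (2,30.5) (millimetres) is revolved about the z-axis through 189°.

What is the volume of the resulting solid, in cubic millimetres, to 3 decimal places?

Volume = 12806.270 mm³

Profile (r,z), 8 vertices: (1.5,3.5) (8,4) (18.5,16.5) (19.5,19) (19,23) (8.5,40) (5.5,37.5) (2,30.5)
edge 0: (1.5,3.5)→(8,4)  cross = 1.5·4 − 8·3.5 = -22.0000; (r_i+r_j)·cross = 9.5·-22.0000 = -209.0000
edge 1: (8,4)→(18.5,16.5)  cross = 8·16.5 − 18.5·4 = 58.0000; (r_i+r_j)·cross = 26.5·58.0000 = 1537.0000
edge 2: (18.5,16.5)→(19.5,19)  cross = 18.5·19 − 19.5·16.5 = 29.7500; (r_i+r_j)·cross = 38·29.7500 = 1130.5000
edge 3: (19.5,19)→(19,23)  cross = 19.5·23 − 19·19 = 87.5000; (r_i+r_j)·cross = 38.5·87.5000 = 3368.7500
edge 4: (19,23)→(8.5,40)  cross = 19·40 − 8.5·23 = 564.5000; (r_i+r_j)·cross = 27.5·564.5000 = 15523.7500
edge 5: (8.5,40)→(5.5,37.5)  cross = 8.5·37.5 − 5.5·40 = 98.7500; (r_i+r_j)·cross = 14·98.7500 = 1382.5000
edge 6: (5.5,37.5)→(2,30.5)  cross = 5.5·30.5 − 2·37.5 = 92.7500; (r_i+r_j)·cross = 7.5·92.7500 = 695.6250
edge 7: (2,30.5)→(1.5,3.5)  cross = 2·3.5 − 1.5·30.5 = -38.7500; (r_i+r_j)·cross = 3.5·-38.7500 = -135.6250
Σcross = 870.5000 → A = |Σcross|/2 = 435.2500 mm²
Σ(r_i+r_j)·cross = 23293.5000 → first moment M = |Σ|/6 = 3882.2500
R_c = M/A = 3882.2500/435.2500 = 8.9196 mm
θ = 189° = 3.298672 rad
V = θ·R_c·A = 3.298672·8.9196·435.2500 = 12806.270 mm³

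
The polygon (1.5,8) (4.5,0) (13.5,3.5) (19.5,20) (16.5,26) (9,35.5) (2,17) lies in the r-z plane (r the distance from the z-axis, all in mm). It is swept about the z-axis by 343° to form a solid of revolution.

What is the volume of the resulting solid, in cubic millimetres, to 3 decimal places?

Profile (r,z), 7 vertices: (1.5,8) (4.5,0) (13.5,3.5) (19.5,20) (16.5,26) (9,35.5) (2,17)
edge 0: (1.5,8)→(4.5,0)  cross = 1.5·0 − 4.5·8 = -36.0000; (r_i+r_j)·cross = 6·-36.0000 = -216.0000
edge 1: (4.5,0)→(13.5,3.5)  cross = 4.5·3.5 − 13.5·0 = 15.7500; (r_i+r_j)·cross = 18·15.7500 = 283.5000
edge 2: (13.5,3.5)→(19.5,20)  cross = 13.5·20 − 19.5·3.5 = 201.7500; (r_i+r_j)·cross = 33·201.7500 = 6657.7500
edge 3: (19.5,20)→(16.5,26)  cross = 19.5·26 − 16.5·20 = 177.0000; (r_i+r_j)·cross = 36·177.0000 = 6372.0000
edge 4: (16.5,26)→(9,35.5)  cross = 16.5·35.5 − 9·26 = 351.7500; (r_i+r_j)·cross = 25.5·351.7500 = 8969.6250
edge 5: (9,35.5)→(2,17)  cross = 9·17 − 2·35.5 = 82.0000; (r_i+r_j)·cross = 11·82.0000 = 902.0000
edge 6: (2,17)→(1.5,8)  cross = 2·8 − 1.5·17 = -9.5000; (r_i+r_j)·cross = 3.5·-9.5000 = -33.2500
Σcross = 782.7500 → A = |Σcross|/2 = 391.3750 mm²
Σ(r_i+r_j)·cross = 22935.6250 → first moment M = |Σ|/6 = 3822.6042
R_c = M/A = 3822.6042/391.3750 = 9.7671 mm
θ = 343° = 5.986479 rad
V = θ·R_c·A = 5.986479·9.7671·391.3750 = 22883.941 mm³

Volume = 22883.941 mm³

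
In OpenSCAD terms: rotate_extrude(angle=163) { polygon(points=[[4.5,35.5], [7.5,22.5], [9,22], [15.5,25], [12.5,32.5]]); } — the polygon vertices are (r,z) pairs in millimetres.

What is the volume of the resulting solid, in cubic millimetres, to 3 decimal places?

Volume = 2357.344 mm³

Profile (r,z), 5 vertices: (4.5,35.5) (7.5,22.5) (9,22) (15.5,25) (12.5,32.5)
edge 0: (4.5,35.5)→(7.5,22.5)  cross = 4.5·22.5 − 7.5·35.5 = -165.0000; (r_i+r_j)·cross = 12·-165.0000 = -1980.0000
edge 1: (7.5,22.5)→(9,22)  cross = 7.5·22 − 9·22.5 = -37.5000; (r_i+r_j)·cross = 16.5·-37.5000 = -618.7500
edge 2: (9,22)→(15.5,25)  cross = 9·25 − 15.5·22 = -116.0000; (r_i+r_j)·cross = 24.5·-116.0000 = -2842.0000
edge 3: (15.5,25)→(12.5,32.5)  cross = 15.5·32.5 − 12.5·25 = 191.2500; (r_i+r_j)·cross = 28·191.2500 = 5355.0000
edge 4: (12.5,32.5)→(4.5,35.5)  cross = 12.5·35.5 − 4.5·32.5 = 297.5000; (r_i+r_j)·cross = 17·297.5000 = 5057.5000
Σcross = 170.2500 → A = |Σcross|/2 = 85.1250 mm²
Σ(r_i+r_j)·cross = 4971.7500 → first moment M = |Σ|/6 = 828.6250
R_c = M/A = 828.6250/85.1250 = 9.7342 mm
θ = 163° = 2.844887 rad
V = θ·R_c·A = 2.844887·9.7342·85.1250 = 2357.344 mm³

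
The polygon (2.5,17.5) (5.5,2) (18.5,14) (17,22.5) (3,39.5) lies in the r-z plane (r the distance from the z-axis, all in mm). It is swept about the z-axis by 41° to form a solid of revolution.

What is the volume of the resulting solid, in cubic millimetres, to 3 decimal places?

Volume = 2192.493 mm³

Profile (r,z), 5 vertices: (2.5,17.5) (5.5,2) (18.5,14) (17,22.5) (3,39.5)
edge 0: (2.5,17.5)→(5.5,2)  cross = 2.5·2 − 5.5·17.5 = -91.2500; (r_i+r_j)·cross = 8·-91.2500 = -730.0000
edge 1: (5.5,2)→(18.5,14)  cross = 5.5·14 − 18.5·2 = 40.0000; (r_i+r_j)·cross = 24·40.0000 = 960.0000
edge 2: (18.5,14)→(17,22.5)  cross = 18.5·22.5 − 17·14 = 178.2500; (r_i+r_j)·cross = 35.5·178.2500 = 6327.8750
edge 3: (17,22.5)→(3,39.5)  cross = 17·39.5 − 3·22.5 = 604.0000; (r_i+r_j)·cross = 20·604.0000 = 12080.0000
edge 4: (3,39.5)→(2.5,17.5)  cross = 3·17.5 − 2.5·39.5 = -46.2500; (r_i+r_j)·cross = 5.5·-46.2500 = -254.3750
Σcross = 684.7500 → A = |Σcross|/2 = 342.3750 mm²
Σ(r_i+r_j)·cross = 18383.5000 → first moment M = |Σ|/6 = 3063.9167
R_c = M/A = 3063.9167/342.3750 = 8.9490 mm
θ = 41° = 0.715585 rad
V = θ·R_c·A = 0.715585·8.9490·342.3750 = 2192.493 mm³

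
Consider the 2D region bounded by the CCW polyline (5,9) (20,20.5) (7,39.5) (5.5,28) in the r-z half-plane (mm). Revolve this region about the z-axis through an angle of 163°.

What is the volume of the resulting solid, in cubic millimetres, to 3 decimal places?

Volume = 6781.321 mm³

Profile (r,z), 4 vertices: (5,9) (20,20.5) (7,39.5) (5.5,28)
edge 0: (5,9)→(20,20.5)  cross = 5·20.5 − 20·9 = -77.5000; (r_i+r_j)·cross = 25·-77.5000 = -1937.5000
edge 1: (20,20.5)→(7,39.5)  cross = 20·39.5 − 7·20.5 = 646.5000; (r_i+r_j)·cross = 27·646.5000 = 17455.5000
edge 2: (7,39.5)→(5.5,28)  cross = 7·28 − 5.5·39.5 = -21.2500; (r_i+r_j)·cross = 12.5·-21.2500 = -265.6250
edge 3: (5.5,28)→(5,9)  cross = 5.5·9 − 5·28 = -90.5000; (r_i+r_j)·cross = 10.5·-90.5000 = -950.2500
Σcross = 457.2500 → A = |Σcross|/2 = 228.6250 mm²
Σ(r_i+r_j)·cross = 14302.1250 → first moment M = |Σ|/6 = 2383.6875
R_c = M/A = 2383.6875/228.6250 = 10.4262 mm
θ = 163° = 2.844887 rad
V = θ·R_c·A = 2.844887·10.4262·228.6250 = 6781.321 mm³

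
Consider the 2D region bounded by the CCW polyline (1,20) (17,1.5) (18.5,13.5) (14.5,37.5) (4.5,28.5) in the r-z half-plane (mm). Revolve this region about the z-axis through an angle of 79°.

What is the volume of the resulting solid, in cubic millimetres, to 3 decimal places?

Volume = 5167.522 mm³

Profile (r,z), 5 vertices: (1,20) (17,1.5) (18.5,13.5) (14.5,37.5) (4.5,28.5)
edge 0: (1,20)→(17,1.5)  cross = 1·1.5 − 17·20 = -338.5000; (r_i+r_j)·cross = 18·-338.5000 = -6093.0000
edge 1: (17,1.5)→(18.5,13.5)  cross = 17·13.5 − 18.5·1.5 = 201.7500; (r_i+r_j)·cross = 35.5·201.7500 = 7162.1250
edge 2: (18.5,13.5)→(14.5,37.5)  cross = 18.5·37.5 − 14.5·13.5 = 498.0000; (r_i+r_j)·cross = 33·498.0000 = 16434.0000
edge 3: (14.5,37.5)→(4.5,28.5)  cross = 14.5·28.5 − 4.5·37.5 = 244.5000; (r_i+r_j)·cross = 19·244.5000 = 4645.5000
edge 4: (4.5,28.5)→(1,20)  cross = 4.5·20 − 1·28.5 = 61.5000; (r_i+r_j)·cross = 5.5·61.5000 = 338.2500
Σcross = 667.2500 → A = |Σcross|/2 = 333.6250 mm²
Σ(r_i+r_j)·cross = 22486.8750 → first moment M = |Σ|/6 = 3747.8125
R_c = M/A = 3747.8125/333.6250 = 11.2336 mm
θ = 79° = 1.378810 rad
V = θ·R_c·A = 1.378810·11.2336·333.6250 = 5167.522 mm³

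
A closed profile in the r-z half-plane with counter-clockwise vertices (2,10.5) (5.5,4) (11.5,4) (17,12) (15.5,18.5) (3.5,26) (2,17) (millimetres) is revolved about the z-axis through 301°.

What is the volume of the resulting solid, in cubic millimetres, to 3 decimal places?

Volume = 10337.130 mm³

Profile (r,z), 7 vertices: (2,10.5) (5.5,4) (11.5,4) (17,12) (15.5,18.5) (3.5,26) (2,17)
edge 0: (2,10.5)→(5.5,4)  cross = 2·4 − 5.5·10.5 = -49.7500; (r_i+r_j)·cross = 7.5·-49.7500 = -373.1250
edge 1: (5.5,4)→(11.5,4)  cross = 5.5·4 − 11.5·4 = -24.0000; (r_i+r_j)·cross = 17·-24.0000 = -408.0000
edge 2: (11.5,4)→(17,12)  cross = 11.5·12 − 17·4 = 70.0000; (r_i+r_j)·cross = 28.5·70.0000 = 1995.0000
edge 3: (17,12)→(15.5,18.5)  cross = 17·18.5 − 15.5·12 = 128.5000; (r_i+r_j)·cross = 32.5·128.5000 = 4176.2500
edge 4: (15.5,18.5)→(3.5,26)  cross = 15.5·26 − 3.5·18.5 = 338.2500; (r_i+r_j)·cross = 19·338.2500 = 6426.7500
edge 5: (3.5,26)→(2,17)  cross = 3.5·17 − 2·26 = 7.5000; (r_i+r_j)·cross = 5.5·7.5000 = 41.2500
edge 6: (2,17)→(2,10.5)  cross = 2·10.5 − 2·17 = -13.0000; (r_i+r_j)·cross = 4·-13.0000 = -52.0000
Σcross = 457.5000 → A = |Σcross|/2 = 228.7500 mm²
Σ(r_i+r_j)·cross = 11806.1250 → first moment M = |Σ|/6 = 1967.6875
R_c = M/A = 1967.6875/228.7500 = 8.6019 mm
θ = 301° = 5.253441 rad
V = θ·R_c·A = 5.253441·8.6019·228.7500 = 10337.130 mm³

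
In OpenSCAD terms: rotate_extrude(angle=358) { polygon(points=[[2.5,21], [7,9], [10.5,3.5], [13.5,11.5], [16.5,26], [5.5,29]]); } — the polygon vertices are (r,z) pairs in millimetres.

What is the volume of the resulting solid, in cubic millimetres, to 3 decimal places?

Volume = 12411.945 mm³

Profile (r,z), 6 vertices: (2.5,21) (7,9) (10.5,3.5) (13.5,11.5) (16.5,26) (5.5,29)
edge 0: (2.5,21)→(7,9)  cross = 2.5·9 − 7·21 = -124.5000; (r_i+r_j)·cross = 9.5·-124.5000 = -1182.7500
edge 1: (7,9)→(10.5,3.5)  cross = 7·3.5 − 10.5·9 = -70.0000; (r_i+r_j)·cross = 17.5·-70.0000 = -1225.0000
edge 2: (10.5,3.5)→(13.5,11.5)  cross = 10.5·11.5 − 13.5·3.5 = 73.5000; (r_i+r_j)·cross = 24·73.5000 = 1764.0000
edge 3: (13.5,11.5)→(16.5,26)  cross = 13.5·26 − 16.5·11.5 = 161.2500; (r_i+r_j)·cross = 30·161.2500 = 4837.5000
edge 4: (16.5,26)→(5.5,29)  cross = 16.5·29 − 5.5·26 = 335.5000; (r_i+r_j)·cross = 22·335.5000 = 7381.0000
edge 5: (5.5,29)→(2.5,21)  cross = 5.5·21 − 2.5·29 = 43.0000; (r_i+r_j)·cross = 8·43.0000 = 344.0000
Σcross = 418.7500 → A = |Σcross|/2 = 209.3750 mm²
Σ(r_i+r_j)·cross = 11918.7500 → first moment M = |Σ|/6 = 1986.4583
R_c = M/A = 1986.4583/209.3750 = 9.4876 mm
θ = 358° = 6.248279 rad
V = θ·R_c·A = 6.248279·9.4876·209.3750 = 12411.945 mm³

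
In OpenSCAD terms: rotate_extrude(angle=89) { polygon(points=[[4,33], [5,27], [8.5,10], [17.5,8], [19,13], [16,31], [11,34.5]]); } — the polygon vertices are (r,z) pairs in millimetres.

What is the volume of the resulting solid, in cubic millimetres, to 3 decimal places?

Volume = 5033.996 mm³

Profile (r,z), 7 vertices: (4,33) (5,27) (8.5,10) (17.5,8) (19,13) (16,31) (11,34.5)
edge 0: (4,33)→(5,27)  cross = 4·27 − 5·33 = -57.0000; (r_i+r_j)·cross = 9·-57.0000 = -513.0000
edge 1: (5,27)→(8.5,10)  cross = 5·10 − 8.5·27 = -179.5000; (r_i+r_j)·cross = 13.5·-179.5000 = -2423.2500
edge 2: (8.5,10)→(17.5,8)  cross = 8.5·8 − 17.5·10 = -107.0000; (r_i+r_j)·cross = 26·-107.0000 = -2782.0000
edge 3: (17.5,8)→(19,13)  cross = 17.5·13 − 19·8 = 75.5000; (r_i+r_j)·cross = 36.5·75.5000 = 2755.7500
edge 4: (19,13)→(16,31)  cross = 19·31 − 16·13 = 381.0000; (r_i+r_j)·cross = 35·381.0000 = 13335.0000
edge 5: (16,31)→(11,34.5)  cross = 16·34.5 − 11·31 = 211.0000; (r_i+r_j)·cross = 27·211.0000 = 5697.0000
edge 6: (11,34.5)→(4,33)  cross = 11·33 − 4·34.5 = 225.0000; (r_i+r_j)·cross = 15·225.0000 = 3375.0000
Σcross = 549.0000 → A = |Σcross|/2 = 274.5000 mm²
Σ(r_i+r_j)·cross = 19444.5000 → first moment M = |Σ|/6 = 3240.7500
R_c = M/A = 3240.7500/274.5000 = 11.8060 mm
θ = 89° = 1.553343 rad
V = θ·R_c·A = 1.553343·11.8060·274.5000 = 5033.996 mm³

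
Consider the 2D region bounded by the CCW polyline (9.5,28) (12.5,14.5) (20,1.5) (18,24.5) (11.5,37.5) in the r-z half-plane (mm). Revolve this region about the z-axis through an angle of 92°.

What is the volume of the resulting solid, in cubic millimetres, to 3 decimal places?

Profile (r,z), 5 vertices: (9.5,28) (12.5,14.5) (20,1.5) (18,24.5) (11.5,37.5)
edge 0: (9.5,28)→(12.5,14.5)  cross = 9.5·14.5 − 12.5·28 = -212.2500; (r_i+r_j)·cross = 22·-212.2500 = -4669.5000
edge 1: (12.5,14.5)→(20,1.5)  cross = 12.5·1.5 − 20·14.5 = -271.2500; (r_i+r_j)·cross = 32.5·-271.2500 = -8815.6250
edge 2: (20,1.5)→(18,24.5)  cross = 20·24.5 − 18·1.5 = 463.0000; (r_i+r_j)·cross = 38·463.0000 = 17594.0000
edge 3: (18,24.5)→(11.5,37.5)  cross = 18·37.5 − 11.5·24.5 = 393.2500; (r_i+r_j)·cross = 29.5·393.2500 = 11600.8750
edge 4: (11.5,37.5)→(9.5,28)  cross = 11.5·28 − 9.5·37.5 = -34.2500; (r_i+r_j)·cross = 21·-34.2500 = -719.2500
Σcross = 338.5000 → A = |Σcross|/2 = 169.2500 mm²
Σ(r_i+r_j)·cross = 14990.5000 → first moment M = |Σ|/6 = 2498.4167
R_c = M/A = 2498.4167/169.2500 = 14.7617 mm
θ = 92° = 1.605703 rad
V = θ·R_c·A = 1.605703·14.7617·169.2500 = 4011.715 mm³

Volume = 4011.715 mm³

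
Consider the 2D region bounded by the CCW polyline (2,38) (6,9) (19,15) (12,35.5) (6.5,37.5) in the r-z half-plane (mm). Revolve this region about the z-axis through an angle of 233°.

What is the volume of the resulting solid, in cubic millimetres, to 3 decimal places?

Volume = 11618.749 mm³

Profile (r,z), 5 vertices: (2,38) (6,9) (19,15) (12,35.5) (6.5,37.5)
edge 0: (2,38)→(6,9)  cross = 2·9 − 6·38 = -210.0000; (r_i+r_j)·cross = 8·-210.0000 = -1680.0000
edge 1: (6,9)→(19,15)  cross = 6·15 − 19·9 = -81.0000; (r_i+r_j)·cross = 25·-81.0000 = -2025.0000
edge 2: (19,15)→(12,35.5)  cross = 19·35.5 − 12·15 = 494.5000; (r_i+r_j)·cross = 31·494.5000 = 15329.5000
edge 3: (12,35.5)→(6.5,37.5)  cross = 12·37.5 − 6.5·35.5 = 219.2500; (r_i+r_j)·cross = 18.5·219.2500 = 4056.1250
edge 4: (6.5,37.5)→(2,38)  cross = 6.5·38 − 2·37.5 = 172.0000; (r_i+r_j)·cross = 8.5·172.0000 = 1462.0000
Σcross = 594.7500 → A = |Σcross|/2 = 297.3750 mm²
Σ(r_i+r_j)·cross = 17142.6250 → first moment M = |Σ|/6 = 2857.1042
R_c = M/A = 2857.1042/297.3750 = 9.6077 mm
θ = 233° = 4.066617 rad
V = θ·R_c·A = 4.066617·9.6077·297.3750 = 11618.749 mm³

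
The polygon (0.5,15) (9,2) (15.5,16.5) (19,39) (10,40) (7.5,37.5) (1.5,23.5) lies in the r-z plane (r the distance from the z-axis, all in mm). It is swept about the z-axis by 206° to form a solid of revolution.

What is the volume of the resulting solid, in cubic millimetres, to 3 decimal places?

Profile (r,z), 7 vertices: (0.5,15) (9,2) (15.5,16.5) (19,39) (10,40) (7.5,37.5) (1.5,23.5)
edge 0: (0.5,15)→(9,2)  cross = 0.5·2 − 9·15 = -134.0000; (r_i+r_j)·cross = 9.5·-134.0000 = -1273.0000
edge 1: (9,2)→(15.5,16.5)  cross = 9·16.5 − 15.5·2 = 117.5000; (r_i+r_j)·cross = 24.5·117.5000 = 2878.7500
edge 2: (15.5,16.5)→(19,39)  cross = 15.5·39 − 19·16.5 = 291.0000; (r_i+r_j)·cross = 34.5·291.0000 = 10039.5000
edge 3: (19,39)→(10,40)  cross = 19·40 − 10·39 = 370.0000; (r_i+r_j)·cross = 29·370.0000 = 10730.0000
edge 4: (10,40)→(7.5,37.5)  cross = 10·37.5 − 7.5·40 = 75.0000; (r_i+r_j)·cross = 17.5·75.0000 = 1312.5000
edge 5: (7.5,37.5)→(1.5,23.5)  cross = 7.5·23.5 − 1.5·37.5 = 120.0000; (r_i+r_j)·cross = 9·120.0000 = 1080.0000
edge 6: (1.5,23.5)→(0.5,15)  cross = 1.5·15 − 0.5·23.5 = 10.7500; (r_i+r_j)·cross = 2·10.7500 = 21.5000
Σcross = 850.2500 → A = |Σcross|/2 = 425.1250 mm²
Σ(r_i+r_j)·cross = 24789.2500 → first moment M = |Σ|/6 = 4131.5417
R_c = M/A = 4131.5417/425.1250 = 9.7184 mm
θ = 206° = 3.595378 rad
V = θ·R_c·A = 3.595378·9.7184·425.1250 = 14854.455 mm³

Volume = 14854.455 mm³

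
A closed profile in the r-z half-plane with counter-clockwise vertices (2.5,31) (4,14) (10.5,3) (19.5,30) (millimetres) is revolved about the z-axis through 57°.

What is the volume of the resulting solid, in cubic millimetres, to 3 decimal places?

Volume = 2786.872 mm³

Profile (r,z), 4 vertices: (2.5,31) (4,14) (10.5,3) (19.5,30)
edge 0: (2.5,31)→(4,14)  cross = 2.5·14 − 4·31 = -89.0000; (r_i+r_j)·cross = 6.5·-89.0000 = -578.5000
edge 1: (4,14)→(10.5,3)  cross = 4·3 − 10.5·14 = -135.0000; (r_i+r_j)·cross = 14.5·-135.0000 = -1957.5000
edge 2: (10.5,3)→(19.5,30)  cross = 10.5·30 − 19.5·3 = 256.5000; (r_i+r_j)·cross = 30·256.5000 = 7695.0000
edge 3: (19.5,30)→(2.5,31)  cross = 19.5·31 − 2.5·30 = 529.5000; (r_i+r_j)·cross = 22·529.5000 = 11649.0000
Σcross = 562.0000 → A = |Σcross|/2 = 281.0000 mm²
Σ(r_i+r_j)·cross = 16808.0000 → first moment M = |Σ|/6 = 2801.3333
R_c = M/A = 2801.3333/281.0000 = 9.9692 mm
θ = 57° = 0.994838 rad
V = θ·R_c·A = 0.994838·9.9692·281.0000 = 2786.872 mm³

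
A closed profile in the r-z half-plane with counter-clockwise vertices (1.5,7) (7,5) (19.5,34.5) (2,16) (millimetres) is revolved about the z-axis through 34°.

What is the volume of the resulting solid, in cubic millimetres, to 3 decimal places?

Volume = 855.774 mm³

Profile (r,z), 4 vertices: (1.5,7) (7,5) (19.5,34.5) (2,16)
edge 0: (1.5,7)→(7,5)  cross = 1.5·5 − 7·7 = -41.5000; (r_i+r_j)·cross = 8.5·-41.5000 = -352.7500
edge 1: (7,5)→(19.5,34.5)  cross = 7·34.5 − 19.5·5 = 144.0000; (r_i+r_j)·cross = 26.5·144.0000 = 3816.0000
edge 2: (19.5,34.5)→(2,16)  cross = 19.5·16 − 2·34.5 = 243.0000; (r_i+r_j)·cross = 21.5·243.0000 = 5224.5000
edge 3: (2,16)→(1.5,7)  cross = 2·7 − 1.5·16 = -10.0000; (r_i+r_j)·cross = 3.5·-10.0000 = -35.0000
Σcross = 335.5000 → A = |Σcross|/2 = 167.7500 mm²
Σ(r_i+r_j)·cross = 8652.7500 → first moment M = |Σ|/6 = 1442.1250
R_c = M/A = 1442.1250/167.7500 = 8.5969 mm
θ = 34° = 0.593412 rad
V = θ·R_c·A = 0.593412·8.5969·167.7500 = 855.774 mm³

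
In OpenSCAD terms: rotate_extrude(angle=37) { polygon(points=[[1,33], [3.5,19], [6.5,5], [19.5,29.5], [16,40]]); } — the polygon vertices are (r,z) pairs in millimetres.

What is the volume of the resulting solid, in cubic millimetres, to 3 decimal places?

Volume = 2172.619 mm³

Profile (r,z), 5 vertices: (1,33) (3.5,19) (6.5,5) (19.5,29.5) (16,40)
edge 0: (1,33)→(3.5,19)  cross = 1·19 − 3.5·33 = -96.5000; (r_i+r_j)·cross = 4.5·-96.5000 = -434.2500
edge 1: (3.5,19)→(6.5,5)  cross = 3.5·5 − 6.5·19 = -106.0000; (r_i+r_j)·cross = 10·-106.0000 = -1060.0000
edge 2: (6.5,5)→(19.5,29.5)  cross = 6.5·29.5 − 19.5·5 = 94.2500; (r_i+r_j)·cross = 26·94.2500 = 2450.5000
edge 3: (19.5,29.5)→(16,40)  cross = 19.5·40 − 16·29.5 = 308.0000; (r_i+r_j)·cross = 35.5·308.0000 = 10934.0000
edge 4: (16,40)→(1,33)  cross = 16·33 − 1·40 = 488.0000; (r_i+r_j)·cross = 17·488.0000 = 8296.0000
Σcross = 687.7500 → A = |Σcross|/2 = 343.8750 mm²
Σ(r_i+r_j)·cross = 20186.2500 → first moment M = |Σ|/6 = 3364.3750
R_c = M/A = 3364.3750/343.8750 = 9.7837 mm
θ = 37° = 0.645772 rad
V = θ·R_c·A = 0.645772·9.7837·343.8750 = 2172.619 mm³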